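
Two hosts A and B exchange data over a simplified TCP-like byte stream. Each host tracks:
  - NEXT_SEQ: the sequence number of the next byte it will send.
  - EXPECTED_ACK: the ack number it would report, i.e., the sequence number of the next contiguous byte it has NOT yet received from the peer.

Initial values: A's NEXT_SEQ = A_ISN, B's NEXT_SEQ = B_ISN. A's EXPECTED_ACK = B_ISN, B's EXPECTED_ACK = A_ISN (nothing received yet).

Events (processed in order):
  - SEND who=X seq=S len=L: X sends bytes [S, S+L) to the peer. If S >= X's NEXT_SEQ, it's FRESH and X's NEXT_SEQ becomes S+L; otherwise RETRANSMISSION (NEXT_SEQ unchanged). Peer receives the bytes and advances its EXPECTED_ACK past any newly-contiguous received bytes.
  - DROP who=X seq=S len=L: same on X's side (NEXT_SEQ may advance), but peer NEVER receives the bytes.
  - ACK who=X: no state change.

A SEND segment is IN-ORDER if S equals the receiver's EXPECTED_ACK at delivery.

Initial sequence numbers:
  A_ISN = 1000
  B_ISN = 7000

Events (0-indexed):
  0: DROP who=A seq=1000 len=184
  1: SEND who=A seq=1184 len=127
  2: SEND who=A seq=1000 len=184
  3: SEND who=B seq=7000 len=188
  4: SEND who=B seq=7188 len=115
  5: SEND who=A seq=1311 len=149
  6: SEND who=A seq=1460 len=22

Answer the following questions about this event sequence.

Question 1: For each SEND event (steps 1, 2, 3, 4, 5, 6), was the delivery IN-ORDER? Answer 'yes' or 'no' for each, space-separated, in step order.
Step 1: SEND seq=1184 -> out-of-order
Step 2: SEND seq=1000 -> in-order
Step 3: SEND seq=7000 -> in-order
Step 4: SEND seq=7188 -> in-order
Step 5: SEND seq=1311 -> in-order
Step 6: SEND seq=1460 -> in-order

Answer: no yes yes yes yes yes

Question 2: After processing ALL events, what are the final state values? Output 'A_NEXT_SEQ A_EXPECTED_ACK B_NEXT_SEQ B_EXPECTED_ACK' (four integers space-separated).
Answer: 1482 7303 7303 1482

Derivation:
After event 0: A_seq=1184 A_ack=7000 B_seq=7000 B_ack=1000
After event 1: A_seq=1311 A_ack=7000 B_seq=7000 B_ack=1000
After event 2: A_seq=1311 A_ack=7000 B_seq=7000 B_ack=1311
After event 3: A_seq=1311 A_ack=7188 B_seq=7188 B_ack=1311
After event 4: A_seq=1311 A_ack=7303 B_seq=7303 B_ack=1311
After event 5: A_seq=1460 A_ack=7303 B_seq=7303 B_ack=1460
After event 6: A_seq=1482 A_ack=7303 B_seq=7303 B_ack=1482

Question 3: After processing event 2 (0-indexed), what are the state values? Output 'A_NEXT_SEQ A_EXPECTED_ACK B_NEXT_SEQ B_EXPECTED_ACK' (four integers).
After event 0: A_seq=1184 A_ack=7000 B_seq=7000 B_ack=1000
After event 1: A_seq=1311 A_ack=7000 B_seq=7000 B_ack=1000
After event 2: A_seq=1311 A_ack=7000 B_seq=7000 B_ack=1311

1311 7000 7000 1311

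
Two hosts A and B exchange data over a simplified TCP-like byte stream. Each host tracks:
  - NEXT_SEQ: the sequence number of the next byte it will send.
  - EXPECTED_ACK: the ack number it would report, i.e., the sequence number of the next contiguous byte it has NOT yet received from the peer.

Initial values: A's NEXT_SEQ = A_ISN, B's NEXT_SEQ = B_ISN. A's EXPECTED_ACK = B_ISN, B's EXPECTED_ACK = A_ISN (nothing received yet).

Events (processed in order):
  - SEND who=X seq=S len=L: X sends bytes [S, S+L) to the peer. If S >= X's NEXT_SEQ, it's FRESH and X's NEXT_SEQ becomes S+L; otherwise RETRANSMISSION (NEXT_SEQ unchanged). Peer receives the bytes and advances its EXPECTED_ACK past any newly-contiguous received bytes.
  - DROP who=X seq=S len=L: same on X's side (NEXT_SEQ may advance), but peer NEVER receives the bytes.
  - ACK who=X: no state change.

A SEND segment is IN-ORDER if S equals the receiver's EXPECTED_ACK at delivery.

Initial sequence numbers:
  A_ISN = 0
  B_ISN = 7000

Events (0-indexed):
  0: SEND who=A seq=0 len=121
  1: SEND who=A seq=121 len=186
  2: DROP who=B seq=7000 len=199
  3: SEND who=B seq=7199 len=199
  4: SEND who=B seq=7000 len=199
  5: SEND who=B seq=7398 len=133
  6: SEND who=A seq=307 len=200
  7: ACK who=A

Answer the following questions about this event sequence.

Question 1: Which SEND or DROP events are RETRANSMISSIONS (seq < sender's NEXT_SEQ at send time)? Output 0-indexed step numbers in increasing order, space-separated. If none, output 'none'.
Answer: 4

Derivation:
Step 0: SEND seq=0 -> fresh
Step 1: SEND seq=121 -> fresh
Step 2: DROP seq=7000 -> fresh
Step 3: SEND seq=7199 -> fresh
Step 4: SEND seq=7000 -> retransmit
Step 5: SEND seq=7398 -> fresh
Step 6: SEND seq=307 -> fresh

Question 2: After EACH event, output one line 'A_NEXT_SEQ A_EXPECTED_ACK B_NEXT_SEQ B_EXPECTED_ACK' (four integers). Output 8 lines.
121 7000 7000 121
307 7000 7000 307
307 7000 7199 307
307 7000 7398 307
307 7398 7398 307
307 7531 7531 307
507 7531 7531 507
507 7531 7531 507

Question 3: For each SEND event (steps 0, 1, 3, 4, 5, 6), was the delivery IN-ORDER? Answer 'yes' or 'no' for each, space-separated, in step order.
Answer: yes yes no yes yes yes

Derivation:
Step 0: SEND seq=0 -> in-order
Step 1: SEND seq=121 -> in-order
Step 3: SEND seq=7199 -> out-of-order
Step 4: SEND seq=7000 -> in-order
Step 5: SEND seq=7398 -> in-order
Step 6: SEND seq=307 -> in-order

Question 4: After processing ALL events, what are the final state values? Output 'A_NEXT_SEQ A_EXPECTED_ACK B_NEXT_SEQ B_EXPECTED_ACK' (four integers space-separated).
After event 0: A_seq=121 A_ack=7000 B_seq=7000 B_ack=121
After event 1: A_seq=307 A_ack=7000 B_seq=7000 B_ack=307
After event 2: A_seq=307 A_ack=7000 B_seq=7199 B_ack=307
After event 3: A_seq=307 A_ack=7000 B_seq=7398 B_ack=307
After event 4: A_seq=307 A_ack=7398 B_seq=7398 B_ack=307
After event 5: A_seq=307 A_ack=7531 B_seq=7531 B_ack=307
After event 6: A_seq=507 A_ack=7531 B_seq=7531 B_ack=507
After event 7: A_seq=507 A_ack=7531 B_seq=7531 B_ack=507

Answer: 507 7531 7531 507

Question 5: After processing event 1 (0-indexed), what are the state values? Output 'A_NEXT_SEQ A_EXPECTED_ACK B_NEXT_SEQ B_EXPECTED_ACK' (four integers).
After event 0: A_seq=121 A_ack=7000 B_seq=7000 B_ack=121
After event 1: A_seq=307 A_ack=7000 B_seq=7000 B_ack=307

307 7000 7000 307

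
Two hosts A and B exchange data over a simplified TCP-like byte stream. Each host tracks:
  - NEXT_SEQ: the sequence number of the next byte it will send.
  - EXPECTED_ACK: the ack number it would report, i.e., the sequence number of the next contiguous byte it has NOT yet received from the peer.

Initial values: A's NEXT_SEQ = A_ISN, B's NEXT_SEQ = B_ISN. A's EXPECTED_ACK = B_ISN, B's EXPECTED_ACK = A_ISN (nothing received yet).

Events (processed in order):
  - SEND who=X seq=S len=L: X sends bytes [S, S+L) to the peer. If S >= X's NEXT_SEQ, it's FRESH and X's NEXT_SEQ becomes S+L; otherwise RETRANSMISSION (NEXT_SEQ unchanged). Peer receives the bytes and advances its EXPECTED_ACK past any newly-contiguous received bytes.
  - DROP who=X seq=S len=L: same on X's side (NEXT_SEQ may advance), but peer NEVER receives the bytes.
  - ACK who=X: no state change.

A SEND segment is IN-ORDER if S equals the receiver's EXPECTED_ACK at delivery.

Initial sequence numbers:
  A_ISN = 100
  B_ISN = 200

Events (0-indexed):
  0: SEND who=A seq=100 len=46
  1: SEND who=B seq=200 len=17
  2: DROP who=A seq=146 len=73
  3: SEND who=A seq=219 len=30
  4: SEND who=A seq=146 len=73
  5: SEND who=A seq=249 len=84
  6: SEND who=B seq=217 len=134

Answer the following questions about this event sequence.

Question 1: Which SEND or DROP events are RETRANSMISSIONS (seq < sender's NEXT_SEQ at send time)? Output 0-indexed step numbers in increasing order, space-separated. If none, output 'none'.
Step 0: SEND seq=100 -> fresh
Step 1: SEND seq=200 -> fresh
Step 2: DROP seq=146 -> fresh
Step 3: SEND seq=219 -> fresh
Step 4: SEND seq=146 -> retransmit
Step 5: SEND seq=249 -> fresh
Step 6: SEND seq=217 -> fresh

Answer: 4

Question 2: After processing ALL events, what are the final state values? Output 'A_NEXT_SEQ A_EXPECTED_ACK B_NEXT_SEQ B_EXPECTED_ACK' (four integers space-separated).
After event 0: A_seq=146 A_ack=200 B_seq=200 B_ack=146
After event 1: A_seq=146 A_ack=217 B_seq=217 B_ack=146
After event 2: A_seq=219 A_ack=217 B_seq=217 B_ack=146
After event 3: A_seq=249 A_ack=217 B_seq=217 B_ack=146
After event 4: A_seq=249 A_ack=217 B_seq=217 B_ack=249
After event 5: A_seq=333 A_ack=217 B_seq=217 B_ack=333
After event 6: A_seq=333 A_ack=351 B_seq=351 B_ack=333

Answer: 333 351 351 333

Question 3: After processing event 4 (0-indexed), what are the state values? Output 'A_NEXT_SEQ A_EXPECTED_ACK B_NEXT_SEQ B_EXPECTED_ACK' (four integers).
After event 0: A_seq=146 A_ack=200 B_seq=200 B_ack=146
After event 1: A_seq=146 A_ack=217 B_seq=217 B_ack=146
After event 2: A_seq=219 A_ack=217 B_seq=217 B_ack=146
After event 3: A_seq=249 A_ack=217 B_seq=217 B_ack=146
After event 4: A_seq=249 A_ack=217 B_seq=217 B_ack=249

249 217 217 249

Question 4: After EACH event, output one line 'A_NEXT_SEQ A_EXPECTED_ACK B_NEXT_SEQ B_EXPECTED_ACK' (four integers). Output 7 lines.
146 200 200 146
146 217 217 146
219 217 217 146
249 217 217 146
249 217 217 249
333 217 217 333
333 351 351 333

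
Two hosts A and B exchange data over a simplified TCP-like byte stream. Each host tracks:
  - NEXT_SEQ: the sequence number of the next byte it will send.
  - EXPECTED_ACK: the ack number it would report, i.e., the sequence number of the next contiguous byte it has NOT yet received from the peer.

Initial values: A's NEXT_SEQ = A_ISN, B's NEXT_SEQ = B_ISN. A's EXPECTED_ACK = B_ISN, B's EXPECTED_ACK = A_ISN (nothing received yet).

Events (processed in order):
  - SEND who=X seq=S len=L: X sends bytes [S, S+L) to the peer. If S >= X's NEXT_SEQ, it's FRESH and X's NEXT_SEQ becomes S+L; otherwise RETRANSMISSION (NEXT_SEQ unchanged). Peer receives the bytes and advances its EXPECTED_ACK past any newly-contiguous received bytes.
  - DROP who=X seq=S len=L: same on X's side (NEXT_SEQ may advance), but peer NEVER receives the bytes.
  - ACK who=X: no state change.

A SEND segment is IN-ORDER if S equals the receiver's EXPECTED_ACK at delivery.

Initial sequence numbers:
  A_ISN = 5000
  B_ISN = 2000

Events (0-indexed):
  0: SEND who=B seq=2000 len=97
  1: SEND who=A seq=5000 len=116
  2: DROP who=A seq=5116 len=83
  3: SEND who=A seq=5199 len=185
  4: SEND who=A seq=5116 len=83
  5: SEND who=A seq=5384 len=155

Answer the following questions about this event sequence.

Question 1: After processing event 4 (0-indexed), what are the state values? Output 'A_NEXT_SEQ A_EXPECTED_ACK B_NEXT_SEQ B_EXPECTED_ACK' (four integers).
After event 0: A_seq=5000 A_ack=2097 B_seq=2097 B_ack=5000
After event 1: A_seq=5116 A_ack=2097 B_seq=2097 B_ack=5116
After event 2: A_seq=5199 A_ack=2097 B_seq=2097 B_ack=5116
After event 3: A_seq=5384 A_ack=2097 B_seq=2097 B_ack=5116
After event 4: A_seq=5384 A_ack=2097 B_seq=2097 B_ack=5384

5384 2097 2097 5384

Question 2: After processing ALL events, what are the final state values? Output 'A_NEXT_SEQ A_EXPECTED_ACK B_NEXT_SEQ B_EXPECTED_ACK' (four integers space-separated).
Answer: 5539 2097 2097 5539

Derivation:
After event 0: A_seq=5000 A_ack=2097 B_seq=2097 B_ack=5000
After event 1: A_seq=5116 A_ack=2097 B_seq=2097 B_ack=5116
After event 2: A_seq=5199 A_ack=2097 B_seq=2097 B_ack=5116
After event 3: A_seq=5384 A_ack=2097 B_seq=2097 B_ack=5116
After event 4: A_seq=5384 A_ack=2097 B_seq=2097 B_ack=5384
After event 5: A_seq=5539 A_ack=2097 B_seq=2097 B_ack=5539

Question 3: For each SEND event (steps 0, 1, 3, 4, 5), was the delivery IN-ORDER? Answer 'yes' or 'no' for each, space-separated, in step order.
Step 0: SEND seq=2000 -> in-order
Step 1: SEND seq=5000 -> in-order
Step 3: SEND seq=5199 -> out-of-order
Step 4: SEND seq=5116 -> in-order
Step 5: SEND seq=5384 -> in-order

Answer: yes yes no yes yes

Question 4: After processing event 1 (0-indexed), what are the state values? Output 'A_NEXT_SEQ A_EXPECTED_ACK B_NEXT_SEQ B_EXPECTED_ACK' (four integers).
After event 0: A_seq=5000 A_ack=2097 B_seq=2097 B_ack=5000
After event 1: A_seq=5116 A_ack=2097 B_seq=2097 B_ack=5116

5116 2097 2097 5116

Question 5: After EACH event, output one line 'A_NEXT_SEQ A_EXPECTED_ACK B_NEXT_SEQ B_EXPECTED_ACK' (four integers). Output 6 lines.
5000 2097 2097 5000
5116 2097 2097 5116
5199 2097 2097 5116
5384 2097 2097 5116
5384 2097 2097 5384
5539 2097 2097 5539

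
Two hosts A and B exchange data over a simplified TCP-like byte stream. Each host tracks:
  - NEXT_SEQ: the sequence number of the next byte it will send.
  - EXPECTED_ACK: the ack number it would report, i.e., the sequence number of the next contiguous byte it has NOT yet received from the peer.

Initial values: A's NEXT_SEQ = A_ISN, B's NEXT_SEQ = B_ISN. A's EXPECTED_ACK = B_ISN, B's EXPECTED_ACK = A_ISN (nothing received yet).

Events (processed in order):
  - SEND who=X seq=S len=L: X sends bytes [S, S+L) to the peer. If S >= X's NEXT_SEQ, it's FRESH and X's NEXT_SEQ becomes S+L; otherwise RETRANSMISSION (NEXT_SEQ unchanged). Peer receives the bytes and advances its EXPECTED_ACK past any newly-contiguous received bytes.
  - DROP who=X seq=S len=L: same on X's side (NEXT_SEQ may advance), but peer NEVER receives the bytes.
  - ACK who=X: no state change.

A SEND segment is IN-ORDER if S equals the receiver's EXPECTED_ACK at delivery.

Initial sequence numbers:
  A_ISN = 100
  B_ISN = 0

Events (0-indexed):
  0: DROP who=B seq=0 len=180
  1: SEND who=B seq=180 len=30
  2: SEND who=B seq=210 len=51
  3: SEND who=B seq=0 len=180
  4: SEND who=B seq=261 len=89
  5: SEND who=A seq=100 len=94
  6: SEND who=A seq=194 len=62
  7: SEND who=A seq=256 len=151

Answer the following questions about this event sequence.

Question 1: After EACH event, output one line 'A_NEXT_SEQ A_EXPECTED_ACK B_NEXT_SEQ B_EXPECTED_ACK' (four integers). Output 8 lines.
100 0 180 100
100 0 210 100
100 0 261 100
100 261 261 100
100 350 350 100
194 350 350 194
256 350 350 256
407 350 350 407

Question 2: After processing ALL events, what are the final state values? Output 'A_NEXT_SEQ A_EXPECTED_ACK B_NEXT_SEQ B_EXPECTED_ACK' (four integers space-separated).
Answer: 407 350 350 407

Derivation:
After event 0: A_seq=100 A_ack=0 B_seq=180 B_ack=100
After event 1: A_seq=100 A_ack=0 B_seq=210 B_ack=100
After event 2: A_seq=100 A_ack=0 B_seq=261 B_ack=100
After event 3: A_seq=100 A_ack=261 B_seq=261 B_ack=100
After event 4: A_seq=100 A_ack=350 B_seq=350 B_ack=100
After event 5: A_seq=194 A_ack=350 B_seq=350 B_ack=194
After event 6: A_seq=256 A_ack=350 B_seq=350 B_ack=256
After event 7: A_seq=407 A_ack=350 B_seq=350 B_ack=407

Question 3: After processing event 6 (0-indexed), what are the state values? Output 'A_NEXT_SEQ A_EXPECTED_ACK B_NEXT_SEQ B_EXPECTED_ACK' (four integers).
After event 0: A_seq=100 A_ack=0 B_seq=180 B_ack=100
After event 1: A_seq=100 A_ack=0 B_seq=210 B_ack=100
After event 2: A_seq=100 A_ack=0 B_seq=261 B_ack=100
After event 3: A_seq=100 A_ack=261 B_seq=261 B_ack=100
After event 4: A_seq=100 A_ack=350 B_seq=350 B_ack=100
After event 5: A_seq=194 A_ack=350 B_seq=350 B_ack=194
After event 6: A_seq=256 A_ack=350 B_seq=350 B_ack=256

256 350 350 256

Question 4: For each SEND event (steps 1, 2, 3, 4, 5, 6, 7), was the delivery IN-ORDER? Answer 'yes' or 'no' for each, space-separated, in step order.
Answer: no no yes yes yes yes yes

Derivation:
Step 1: SEND seq=180 -> out-of-order
Step 2: SEND seq=210 -> out-of-order
Step 3: SEND seq=0 -> in-order
Step 4: SEND seq=261 -> in-order
Step 5: SEND seq=100 -> in-order
Step 6: SEND seq=194 -> in-order
Step 7: SEND seq=256 -> in-order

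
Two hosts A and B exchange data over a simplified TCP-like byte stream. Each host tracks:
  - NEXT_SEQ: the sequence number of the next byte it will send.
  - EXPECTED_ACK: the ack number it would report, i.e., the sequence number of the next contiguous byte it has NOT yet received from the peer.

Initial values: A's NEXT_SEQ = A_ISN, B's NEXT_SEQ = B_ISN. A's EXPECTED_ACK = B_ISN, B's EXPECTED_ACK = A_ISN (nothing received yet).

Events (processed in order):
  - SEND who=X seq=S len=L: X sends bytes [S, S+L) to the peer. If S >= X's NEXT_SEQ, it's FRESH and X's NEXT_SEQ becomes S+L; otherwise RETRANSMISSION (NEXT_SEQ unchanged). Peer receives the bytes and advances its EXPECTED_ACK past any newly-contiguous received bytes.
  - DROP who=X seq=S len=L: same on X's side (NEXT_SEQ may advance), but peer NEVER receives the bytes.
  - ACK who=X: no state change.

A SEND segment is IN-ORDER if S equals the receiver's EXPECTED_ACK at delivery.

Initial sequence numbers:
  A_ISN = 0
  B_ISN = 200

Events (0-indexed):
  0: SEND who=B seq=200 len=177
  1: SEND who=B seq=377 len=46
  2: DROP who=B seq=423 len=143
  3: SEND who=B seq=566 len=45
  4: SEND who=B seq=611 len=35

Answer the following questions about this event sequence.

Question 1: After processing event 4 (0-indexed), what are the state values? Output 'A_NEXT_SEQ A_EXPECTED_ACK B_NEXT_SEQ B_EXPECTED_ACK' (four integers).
After event 0: A_seq=0 A_ack=377 B_seq=377 B_ack=0
After event 1: A_seq=0 A_ack=423 B_seq=423 B_ack=0
After event 2: A_seq=0 A_ack=423 B_seq=566 B_ack=0
After event 3: A_seq=0 A_ack=423 B_seq=611 B_ack=0
After event 4: A_seq=0 A_ack=423 B_seq=646 B_ack=0

0 423 646 0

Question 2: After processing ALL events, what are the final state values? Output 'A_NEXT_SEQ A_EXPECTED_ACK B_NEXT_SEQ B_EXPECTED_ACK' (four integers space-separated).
After event 0: A_seq=0 A_ack=377 B_seq=377 B_ack=0
After event 1: A_seq=0 A_ack=423 B_seq=423 B_ack=0
After event 2: A_seq=0 A_ack=423 B_seq=566 B_ack=0
After event 3: A_seq=0 A_ack=423 B_seq=611 B_ack=0
After event 4: A_seq=0 A_ack=423 B_seq=646 B_ack=0

Answer: 0 423 646 0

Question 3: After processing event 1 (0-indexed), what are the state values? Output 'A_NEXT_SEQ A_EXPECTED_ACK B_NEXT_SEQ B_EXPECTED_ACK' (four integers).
After event 0: A_seq=0 A_ack=377 B_seq=377 B_ack=0
After event 1: A_seq=0 A_ack=423 B_seq=423 B_ack=0

0 423 423 0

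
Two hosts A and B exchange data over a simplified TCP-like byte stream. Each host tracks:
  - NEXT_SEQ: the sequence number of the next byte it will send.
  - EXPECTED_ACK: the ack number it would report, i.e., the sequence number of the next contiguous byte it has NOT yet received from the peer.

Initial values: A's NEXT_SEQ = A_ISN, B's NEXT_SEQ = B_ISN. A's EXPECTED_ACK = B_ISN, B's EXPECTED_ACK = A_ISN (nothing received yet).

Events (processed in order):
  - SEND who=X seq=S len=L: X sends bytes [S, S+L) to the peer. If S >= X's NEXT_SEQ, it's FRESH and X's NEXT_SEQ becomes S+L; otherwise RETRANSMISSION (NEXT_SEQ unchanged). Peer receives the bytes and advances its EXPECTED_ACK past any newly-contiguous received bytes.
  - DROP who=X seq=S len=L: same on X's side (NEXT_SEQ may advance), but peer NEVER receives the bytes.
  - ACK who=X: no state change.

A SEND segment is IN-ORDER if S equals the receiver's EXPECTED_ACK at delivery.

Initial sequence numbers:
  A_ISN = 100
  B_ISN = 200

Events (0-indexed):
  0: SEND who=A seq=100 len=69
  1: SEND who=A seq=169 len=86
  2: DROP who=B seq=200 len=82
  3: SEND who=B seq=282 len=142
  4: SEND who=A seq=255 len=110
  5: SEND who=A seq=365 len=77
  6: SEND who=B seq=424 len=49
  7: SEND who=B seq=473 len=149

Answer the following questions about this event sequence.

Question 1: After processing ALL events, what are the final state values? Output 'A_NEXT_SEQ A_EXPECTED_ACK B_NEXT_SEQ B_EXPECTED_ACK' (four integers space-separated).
After event 0: A_seq=169 A_ack=200 B_seq=200 B_ack=169
After event 1: A_seq=255 A_ack=200 B_seq=200 B_ack=255
After event 2: A_seq=255 A_ack=200 B_seq=282 B_ack=255
After event 3: A_seq=255 A_ack=200 B_seq=424 B_ack=255
After event 4: A_seq=365 A_ack=200 B_seq=424 B_ack=365
After event 5: A_seq=442 A_ack=200 B_seq=424 B_ack=442
After event 6: A_seq=442 A_ack=200 B_seq=473 B_ack=442
After event 7: A_seq=442 A_ack=200 B_seq=622 B_ack=442

Answer: 442 200 622 442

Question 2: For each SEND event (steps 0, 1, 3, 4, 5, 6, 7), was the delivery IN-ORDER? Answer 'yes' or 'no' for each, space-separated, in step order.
Answer: yes yes no yes yes no no

Derivation:
Step 0: SEND seq=100 -> in-order
Step 1: SEND seq=169 -> in-order
Step 3: SEND seq=282 -> out-of-order
Step 4: SEND seq=255 -> in-order
Step 5: SEND seq=365 -> in-order
Step 6: SEND seq=424 -> out-of-order
Step 7: SEND seq=473 -> out-of-order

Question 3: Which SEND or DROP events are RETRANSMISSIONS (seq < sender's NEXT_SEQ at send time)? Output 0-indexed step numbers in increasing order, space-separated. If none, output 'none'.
Step 0: SEND seq=100 -> fresh
Step 1: SEND seq=169 -> fresh
Step 2: DROP seq=200 -> fresh
Step 3: SEND seq=282 -> fresh
Step 4: SEND seq=255 -> fresh
Step 5: SEND seq=365 -> fresh
Step 6: SEND seq=424 -> fresh
Step 7: SEND seq=473 -> fresh

Answer: none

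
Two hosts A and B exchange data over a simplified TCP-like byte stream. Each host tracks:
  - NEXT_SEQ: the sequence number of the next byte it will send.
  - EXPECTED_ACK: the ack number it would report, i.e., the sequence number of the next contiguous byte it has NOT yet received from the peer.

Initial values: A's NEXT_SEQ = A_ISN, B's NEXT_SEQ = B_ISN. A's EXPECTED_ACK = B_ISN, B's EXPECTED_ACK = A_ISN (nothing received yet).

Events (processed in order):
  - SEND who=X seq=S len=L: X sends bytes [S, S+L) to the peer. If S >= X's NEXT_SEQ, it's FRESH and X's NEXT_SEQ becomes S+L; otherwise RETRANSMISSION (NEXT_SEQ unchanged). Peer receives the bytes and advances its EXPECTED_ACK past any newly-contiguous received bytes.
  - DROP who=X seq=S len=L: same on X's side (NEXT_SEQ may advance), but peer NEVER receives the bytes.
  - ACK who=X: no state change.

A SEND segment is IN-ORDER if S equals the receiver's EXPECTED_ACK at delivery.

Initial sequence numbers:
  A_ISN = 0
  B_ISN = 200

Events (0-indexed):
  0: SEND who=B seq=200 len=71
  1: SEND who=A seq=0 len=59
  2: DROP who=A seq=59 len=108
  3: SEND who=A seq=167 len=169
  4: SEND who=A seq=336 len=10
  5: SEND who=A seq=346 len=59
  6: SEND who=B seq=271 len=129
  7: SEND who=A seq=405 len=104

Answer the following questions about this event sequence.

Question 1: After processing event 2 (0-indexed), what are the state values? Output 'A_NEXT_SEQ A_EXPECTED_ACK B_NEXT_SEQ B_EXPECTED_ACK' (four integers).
After event 0: A_seq=0 A_ack=271 B_seq=271 B_ack=0
After event 1: A_seq=59 A_ack=271 B_seq=271 B_ack=59
After event 2: A_seq=167 A_ack=271 B_seq=271 B_ack=59

167 271 271 59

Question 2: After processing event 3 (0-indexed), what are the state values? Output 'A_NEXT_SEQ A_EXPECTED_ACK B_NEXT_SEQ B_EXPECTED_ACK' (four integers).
After event 0: A_seq=0 A_ack=271 B_seq=271 B_ack=0
After event 1: A_seq=59 A_ack=271 B_seq=271 B_ack=59
After event 2: A_seq=167 A_ack=271 B_seq=271 B_ack=59
After event 3: A_seq=336 A_ack=271 B_seq=271 B_ack=59

336 271 271 59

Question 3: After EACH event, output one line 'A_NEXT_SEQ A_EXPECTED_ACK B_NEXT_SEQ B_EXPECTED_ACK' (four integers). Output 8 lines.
0 271 271 0
59 271 271 59
167 271 271 59
336 271 271 59
346 271 271 59
405 271 271 59
405 400 400 59
509 400 400 59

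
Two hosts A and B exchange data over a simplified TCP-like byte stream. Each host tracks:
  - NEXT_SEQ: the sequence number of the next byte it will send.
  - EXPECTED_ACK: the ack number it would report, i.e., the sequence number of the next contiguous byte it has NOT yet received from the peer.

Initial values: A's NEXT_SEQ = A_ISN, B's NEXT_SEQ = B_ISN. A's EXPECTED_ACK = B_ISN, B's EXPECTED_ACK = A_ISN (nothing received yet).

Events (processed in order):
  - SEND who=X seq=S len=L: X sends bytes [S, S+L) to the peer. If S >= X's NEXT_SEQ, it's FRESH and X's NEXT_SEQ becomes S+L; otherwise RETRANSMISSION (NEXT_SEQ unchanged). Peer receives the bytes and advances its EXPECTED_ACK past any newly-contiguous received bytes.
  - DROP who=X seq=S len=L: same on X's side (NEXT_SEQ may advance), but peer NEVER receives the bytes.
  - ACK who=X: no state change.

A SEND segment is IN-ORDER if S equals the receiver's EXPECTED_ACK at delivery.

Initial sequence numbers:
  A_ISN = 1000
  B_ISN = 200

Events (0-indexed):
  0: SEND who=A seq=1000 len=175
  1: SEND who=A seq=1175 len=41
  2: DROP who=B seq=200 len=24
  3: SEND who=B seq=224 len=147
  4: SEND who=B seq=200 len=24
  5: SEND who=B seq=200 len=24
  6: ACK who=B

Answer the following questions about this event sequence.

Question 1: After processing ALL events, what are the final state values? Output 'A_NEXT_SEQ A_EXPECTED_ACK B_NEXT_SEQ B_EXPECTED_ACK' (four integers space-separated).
After event 0: A_seq=1175 A_ack=200 B_seq=200 B_ack=1175
After event 1: A_seq=1216 A_ack=200 B_seq=200 B_ack=1216
After event 2: A_seq=1216 A_ack=200 B_seq=224 B_ack=1216
After event 3: A_seq=1216 A_ack=200 B_seq=371 B_ack=1216
After event 4: A_seq=1216 A_ack=371 B_seq=371 B_ack=1216
After event 5: A_seq=1216 A_ack=371 B_seq=371 B_ack=1216
After event 6: A_seq=1216 A_ack=371 B_seq=371 B_ack=1216

Answer: 1216 371 371 1216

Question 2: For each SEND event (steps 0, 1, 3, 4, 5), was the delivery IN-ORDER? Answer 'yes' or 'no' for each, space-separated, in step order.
Step 0: SEND seq=1000 -> in-order
Step 1: SEND seq=1175 -> in-order
Step 3: SEND seq=224 -> out-of-order
Step 4: SEND seq=200 -> in-order
Step 5: SEND seq=200 -> out-of-order

Answer: yes yes no yes no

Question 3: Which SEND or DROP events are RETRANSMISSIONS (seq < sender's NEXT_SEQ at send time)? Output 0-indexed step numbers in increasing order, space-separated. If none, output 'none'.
Step 0: SEND seq=1000 -> fresh
Step 1: SEND seq=1175 -> fresh
Step 2: DROP seq=200 -> fresh
Step 3: SEND seq=224 -> fresh
Step 4: SEND seq=200 -> retransmit
Step 5: SEND seq=200 -> retransmit

Answer: 4 5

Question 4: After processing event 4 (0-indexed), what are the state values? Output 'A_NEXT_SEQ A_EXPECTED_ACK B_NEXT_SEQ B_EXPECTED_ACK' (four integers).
After event 0: A_seq=1175 A_ack=200 B_seq=200 B_ack=1175
After event 1: A_seq=1216 A_ack=200 B_seq=200 B_ack=1216
After event 2: A_seq=1216 A_ack=200 B_seq=224 B_ack=1216
After event 3: A_seq=1216 A_ack=200 B_seq=371 B_ack=1216
After event 4: A_seq=1216 A_ack=371 B_seq=371 B_ack=1216

1216 371 371 1216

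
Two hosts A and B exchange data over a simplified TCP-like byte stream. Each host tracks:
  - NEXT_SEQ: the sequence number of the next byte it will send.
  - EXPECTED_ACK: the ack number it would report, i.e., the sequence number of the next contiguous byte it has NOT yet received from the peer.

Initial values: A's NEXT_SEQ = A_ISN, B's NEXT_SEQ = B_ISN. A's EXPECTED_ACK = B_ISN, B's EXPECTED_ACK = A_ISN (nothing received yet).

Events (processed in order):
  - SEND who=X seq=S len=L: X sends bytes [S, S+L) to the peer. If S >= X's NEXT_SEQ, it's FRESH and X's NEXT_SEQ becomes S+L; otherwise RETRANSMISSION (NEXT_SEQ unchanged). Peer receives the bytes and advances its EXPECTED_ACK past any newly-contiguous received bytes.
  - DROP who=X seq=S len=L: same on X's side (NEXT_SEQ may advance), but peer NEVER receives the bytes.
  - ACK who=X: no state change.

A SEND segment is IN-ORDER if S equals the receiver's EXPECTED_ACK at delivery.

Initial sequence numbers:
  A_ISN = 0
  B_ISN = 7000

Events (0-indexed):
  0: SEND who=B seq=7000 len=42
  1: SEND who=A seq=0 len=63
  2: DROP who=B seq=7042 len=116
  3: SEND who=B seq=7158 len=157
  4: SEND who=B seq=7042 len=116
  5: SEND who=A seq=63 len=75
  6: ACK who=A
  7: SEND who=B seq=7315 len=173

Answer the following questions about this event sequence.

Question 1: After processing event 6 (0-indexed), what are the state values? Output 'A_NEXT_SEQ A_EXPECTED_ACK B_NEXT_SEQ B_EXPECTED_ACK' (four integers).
After event 0: A_seq=0 A_ack=7042 B_seq=7042 B_ack=0
After event 1: A_seq=63 A_ack=7042 B_seq=7042 B_ack=63
After event 2: A_seq=63 A_ack=7042 B_seq=7158 B_ack=63
After event 3: A_seq=63 A_ack=7042 B_seq=7315 B_ack=63
After event 4: A_seq=63 A_ack=7315 B_seq=7315 B_ack=63
After event 5: A_seq=138 A_ack=7315 B_seq=7315 B_ack=138
After event 6: A_seq=138 A_ack=7315 B_seq=7315 B_ack=138

138 7315 7315 138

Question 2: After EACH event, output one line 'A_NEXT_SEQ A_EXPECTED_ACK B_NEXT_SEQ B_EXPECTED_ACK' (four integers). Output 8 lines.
0 7042 7042 0
63 7042 7042 63
63 7042 7158 63
63 7042 7315 63
63 7315 7315 63
138 7315 7315 138
138 7315 7315 138
138 7488 7488 138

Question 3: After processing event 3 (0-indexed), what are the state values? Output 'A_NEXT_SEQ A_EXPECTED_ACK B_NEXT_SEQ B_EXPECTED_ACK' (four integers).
After event 0: A_seq=0 A_ack=7042 B_seq=7042 B_ack=0
After event 1: A_seq=63 A_ack=7042 B_seq=7042 B_ack=63
After event 2: A_seq=63 A_ack=7042 B_seq=7158 B_ack=63
After event 3: A_seq=63 A_ack=7042 B_seq=7315 B_ack=63

63 7042 7315 63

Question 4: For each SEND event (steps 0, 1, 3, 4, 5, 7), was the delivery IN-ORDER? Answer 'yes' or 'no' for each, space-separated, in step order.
Step 0: SEND seq=7000 -> in-order
Step 1: SEND seq=0 -> in-order
Step 3: SEND seq=7158 -> out-of-order
Step 4: SEND seq=7042 -> in-order
Step 5: SEND seq=63 -> in-order
Step 7: SEND seq=7315 -> in-order

Answer: yes yes no yes yes yes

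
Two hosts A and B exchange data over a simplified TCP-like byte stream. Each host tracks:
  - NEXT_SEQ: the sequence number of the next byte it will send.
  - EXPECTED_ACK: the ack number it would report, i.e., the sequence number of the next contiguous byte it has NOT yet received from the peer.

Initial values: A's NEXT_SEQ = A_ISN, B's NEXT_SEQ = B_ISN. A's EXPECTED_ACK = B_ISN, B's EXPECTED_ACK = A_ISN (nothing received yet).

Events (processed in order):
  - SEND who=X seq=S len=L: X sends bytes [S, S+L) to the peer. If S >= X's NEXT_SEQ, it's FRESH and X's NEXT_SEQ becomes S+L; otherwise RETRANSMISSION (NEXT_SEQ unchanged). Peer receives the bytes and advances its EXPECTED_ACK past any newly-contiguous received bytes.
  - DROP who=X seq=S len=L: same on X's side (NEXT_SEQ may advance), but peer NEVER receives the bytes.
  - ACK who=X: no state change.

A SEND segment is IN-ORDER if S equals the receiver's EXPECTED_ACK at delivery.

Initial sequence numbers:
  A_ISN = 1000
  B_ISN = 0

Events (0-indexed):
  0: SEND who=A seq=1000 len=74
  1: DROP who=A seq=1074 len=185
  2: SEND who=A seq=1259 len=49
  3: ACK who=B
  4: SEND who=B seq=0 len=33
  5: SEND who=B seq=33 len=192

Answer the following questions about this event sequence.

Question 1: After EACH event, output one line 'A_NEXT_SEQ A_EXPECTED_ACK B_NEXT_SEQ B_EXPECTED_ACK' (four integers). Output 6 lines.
1074 0 0 1074
1259 0 0 1074
1308 0 0 1074
1308 0 0 1074
1308 33 33 1074
1308 225 225 1074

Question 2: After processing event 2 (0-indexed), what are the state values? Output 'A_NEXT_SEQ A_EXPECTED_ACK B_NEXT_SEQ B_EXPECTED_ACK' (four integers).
After event 0: A_seq=1074 A_ack=0 B_seq=0 B_ack=1074
After event 1: A_seq=1259 A_ack=0 B_seq=0 B_ack=1074
After event 2: A_seq=1308 A_ack=0 B_seq=0 B_ack=1074

1308 0 0 1074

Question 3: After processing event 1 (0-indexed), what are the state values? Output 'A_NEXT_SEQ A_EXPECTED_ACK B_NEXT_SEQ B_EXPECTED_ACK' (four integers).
After event 0: A_seq=1074 A_ack=0 B_seq=0 B_ack=1074
After event 1: A_seq=1259 A_ack=0 B_seq=0 B_ack=1074

1259 0 0 1074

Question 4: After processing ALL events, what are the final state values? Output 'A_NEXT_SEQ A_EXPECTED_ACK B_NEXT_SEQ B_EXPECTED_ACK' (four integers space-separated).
After event 0: A_seq=1074 A_ack=0 B_seq=0 B_ack=1074
After event 1: A_seq=1259 A_ack=0 B_seq=0 B_ack=1074
After event 2: A_seq=1308 A_ack=0 B_seq=0 B_ack=1074
After event 3: A_seq=1308 A_ack=0 B_seq=0 B_ack=1074
After event 4: A_seq=1308 A_ack=33 B_seq=33 B_ack=1074
After event 5: A_seq=1308 A_ack=225 B_seq=225 B_ack=1074

Answer: 1308 225 225 1074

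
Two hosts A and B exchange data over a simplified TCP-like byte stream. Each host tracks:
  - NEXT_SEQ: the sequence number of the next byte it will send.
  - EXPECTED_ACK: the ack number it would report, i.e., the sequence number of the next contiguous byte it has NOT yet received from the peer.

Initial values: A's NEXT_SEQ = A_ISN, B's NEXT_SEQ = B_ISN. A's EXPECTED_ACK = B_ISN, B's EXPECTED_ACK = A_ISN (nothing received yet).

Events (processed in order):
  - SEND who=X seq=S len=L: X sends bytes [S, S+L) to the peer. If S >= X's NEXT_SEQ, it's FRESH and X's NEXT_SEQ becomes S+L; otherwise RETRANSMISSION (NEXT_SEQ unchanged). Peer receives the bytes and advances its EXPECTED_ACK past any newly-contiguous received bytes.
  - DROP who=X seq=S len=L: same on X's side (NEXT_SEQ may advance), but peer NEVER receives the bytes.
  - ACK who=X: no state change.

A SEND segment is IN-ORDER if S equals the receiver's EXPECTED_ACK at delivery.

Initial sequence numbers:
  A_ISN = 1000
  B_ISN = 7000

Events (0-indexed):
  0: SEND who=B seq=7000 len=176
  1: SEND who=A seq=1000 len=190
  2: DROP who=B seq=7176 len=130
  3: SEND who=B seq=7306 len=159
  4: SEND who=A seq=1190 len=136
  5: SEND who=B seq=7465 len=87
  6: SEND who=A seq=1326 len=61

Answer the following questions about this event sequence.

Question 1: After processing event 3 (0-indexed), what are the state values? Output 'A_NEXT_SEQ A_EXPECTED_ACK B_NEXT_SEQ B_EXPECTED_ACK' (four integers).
After event 0: A_seq=1000 A_ack=7176 B_seq=7176 B_ack=1000
After event 1: A_seq=1190 A_ack=7176 B_seq=7176 B_ack=1190
After event 2: A_seq=1190 A_ack=7176 B_seq=7306 B_ack=1190
After event 3: A_seq=1190 A_ack=7176 B_seq=7465 B_ack=1190

1190 7176 7465 1190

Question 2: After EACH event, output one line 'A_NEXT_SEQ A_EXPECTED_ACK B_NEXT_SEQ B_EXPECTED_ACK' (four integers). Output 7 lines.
1000 7176 7176 1000
1190 7176 7176 1190
1190 7176 7306 1190
1190 7176 7465 1190
1326 7176 7465 1326
1326 7176 7552 1326
1387 7176 7552 1387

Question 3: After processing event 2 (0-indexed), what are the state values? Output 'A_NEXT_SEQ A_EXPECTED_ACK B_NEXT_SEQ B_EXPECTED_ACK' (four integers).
After event 0: A_seq=1000 A_ack=7176 B_seq=7176 B_ack=1000
After event 1: A_seq=1190 A_ack=7176 B_seq=7176 B_ack=1190
After event 2: A_seq=1190 A_ack=7176 B_seq=7306 B_ack=1190

1190 7176 7306 1190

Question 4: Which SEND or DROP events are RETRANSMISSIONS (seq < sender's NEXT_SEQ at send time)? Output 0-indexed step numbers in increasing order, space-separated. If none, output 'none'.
Step 0: SEND seq=7000 -> fresh
Step 1: SEND seq=1000 -> fresh
Step 2: DROP seq=7176 -> fresh
Step 3: SEND seq=7306 -> fresh
Step 4: SEND seq=1190 -> fresh
Step 5: SEND seq=7465 -> fresh
Step 6: SEND seq=1326 -> fresh

Answer: none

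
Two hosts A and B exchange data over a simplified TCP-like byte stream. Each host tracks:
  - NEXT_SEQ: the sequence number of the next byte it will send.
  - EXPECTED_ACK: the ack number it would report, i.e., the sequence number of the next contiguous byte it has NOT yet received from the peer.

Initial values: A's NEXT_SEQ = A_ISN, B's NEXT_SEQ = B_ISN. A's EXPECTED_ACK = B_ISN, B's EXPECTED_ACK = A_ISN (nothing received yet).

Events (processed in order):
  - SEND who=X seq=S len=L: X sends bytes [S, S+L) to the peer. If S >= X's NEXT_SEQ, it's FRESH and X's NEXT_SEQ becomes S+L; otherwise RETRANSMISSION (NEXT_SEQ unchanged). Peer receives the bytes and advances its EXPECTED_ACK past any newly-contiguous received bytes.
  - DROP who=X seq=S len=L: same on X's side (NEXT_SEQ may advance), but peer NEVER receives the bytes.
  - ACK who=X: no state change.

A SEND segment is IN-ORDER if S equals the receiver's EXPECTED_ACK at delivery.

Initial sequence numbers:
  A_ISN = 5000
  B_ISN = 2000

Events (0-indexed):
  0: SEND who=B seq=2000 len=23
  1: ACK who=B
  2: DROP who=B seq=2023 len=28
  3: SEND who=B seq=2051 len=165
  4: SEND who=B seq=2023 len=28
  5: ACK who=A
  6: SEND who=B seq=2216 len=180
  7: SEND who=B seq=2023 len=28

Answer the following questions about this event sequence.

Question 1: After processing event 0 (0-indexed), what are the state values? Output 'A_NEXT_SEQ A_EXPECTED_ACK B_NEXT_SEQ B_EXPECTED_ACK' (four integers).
After event 0: A_seq=5000 A_ack=2023 B_seq=2023 B_ack=5000

5000 2023 2023 5000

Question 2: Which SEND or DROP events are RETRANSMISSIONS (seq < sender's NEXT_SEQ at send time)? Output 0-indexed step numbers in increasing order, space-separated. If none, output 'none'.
Answer: 4 7

Derivation:
Step 0: SEND seq=2000 -> fresh
Step 2: DROP seq=2023 -> fresh
Step 3: SEND seq=2051 -> fresh
Step 4: SEND seq=2023 -> retransmit
Step 6: SEND seq=2216 -> fresh
Step 7: SEND seq=2023 -> retransmit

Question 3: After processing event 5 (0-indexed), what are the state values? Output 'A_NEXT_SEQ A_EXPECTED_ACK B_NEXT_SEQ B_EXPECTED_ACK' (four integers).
After event 0: A_seq=5000 A_ack=2023 B_seq=2023 B_ack=5000
After event 1: A_seq=5000 A_ack=2023 B_seq=2023 B_ack=5000
After event 2: A_seq=5000 A_ack=2023 B_seq=2051 B_ack=5000
After event 3: A_seq=5000 A_ack=2023 B_seq=2216 B_ack=5000
After event 4: A_seq=5000 A_ack=2216 B_seq=2216 B_ack=5000
After event 5: A_seq=5000 A_ack=2216 B_seq=2216 B_ack=5000

5000 2216 2216 5000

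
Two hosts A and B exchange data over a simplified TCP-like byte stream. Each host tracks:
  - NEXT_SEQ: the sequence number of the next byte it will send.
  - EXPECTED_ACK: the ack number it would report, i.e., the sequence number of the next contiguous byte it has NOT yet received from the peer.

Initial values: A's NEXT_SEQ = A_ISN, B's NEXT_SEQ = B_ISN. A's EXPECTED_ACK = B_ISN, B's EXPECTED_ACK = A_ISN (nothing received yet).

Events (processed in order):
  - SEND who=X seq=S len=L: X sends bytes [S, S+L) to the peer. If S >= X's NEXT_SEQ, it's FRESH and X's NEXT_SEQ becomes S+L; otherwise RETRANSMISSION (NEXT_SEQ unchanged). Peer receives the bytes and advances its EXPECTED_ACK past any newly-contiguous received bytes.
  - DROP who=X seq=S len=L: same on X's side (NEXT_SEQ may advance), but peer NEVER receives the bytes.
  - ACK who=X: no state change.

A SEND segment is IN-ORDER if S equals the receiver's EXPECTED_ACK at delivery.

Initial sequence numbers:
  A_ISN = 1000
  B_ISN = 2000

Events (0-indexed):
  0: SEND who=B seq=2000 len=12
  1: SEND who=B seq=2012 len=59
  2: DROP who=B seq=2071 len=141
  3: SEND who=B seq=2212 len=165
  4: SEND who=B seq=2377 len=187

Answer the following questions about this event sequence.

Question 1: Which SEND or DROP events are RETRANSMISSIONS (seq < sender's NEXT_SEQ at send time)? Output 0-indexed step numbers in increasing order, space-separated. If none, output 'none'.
Step 0: SEND seq=2000 -> fresh
Step 1: SEND seq=2012 -> fresh
Step 2: DROP seq=2071 -> fresh
Step 3: SEND seq=2212 -> fresh
Step 4: SEND seq=2377 -> fresh

Answer: none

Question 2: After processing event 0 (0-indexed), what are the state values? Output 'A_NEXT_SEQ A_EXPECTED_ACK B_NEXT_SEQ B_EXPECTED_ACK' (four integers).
After event 0: A_seq=1000 A_ack=2012 B_seq=2012 B_ack=1000

1000 2012 2012 1000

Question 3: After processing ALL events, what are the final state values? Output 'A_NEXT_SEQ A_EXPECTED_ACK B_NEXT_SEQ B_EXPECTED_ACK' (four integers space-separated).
Answer: 1000 2071 2564 1000

Derivation:
After event 0: A_seq=1000 A_ack=2012 B_seq=2012 B_ack=1000
After event 1: A_seq=1000 A_ack=2071 B_seq=2071 B_ack=1000
After event 2: A_seq=1000 A_ack=2071 B_seq=2212 B_ack=1000
After event 3: A_seq=1000 A_ack=2071 B_seq=2377 B_ack=1000
After event 4: A_seq=1000 A_ack=2071 B_seq=2564 B_ack=1000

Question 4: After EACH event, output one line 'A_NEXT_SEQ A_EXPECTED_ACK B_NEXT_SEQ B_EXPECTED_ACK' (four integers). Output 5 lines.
1000 2012 2012 1000
1000 2071 2071 1000
1000 2071 2212 1000
1000 2071 2377 1000
1000 2071 2564 1000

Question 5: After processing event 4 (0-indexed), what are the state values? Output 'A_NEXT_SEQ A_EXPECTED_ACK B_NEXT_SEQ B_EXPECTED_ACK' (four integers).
After event 0: A_seq=1000 A_ack=2012 B_seq=2012 B_ack=1000
After event 1: A_seq=1000 A_ack=2071 B_seq=2071 B_ack=1000
After event 2: A_seq=1000 A_ack=2071 B_seq=2212 B_ack=1000
After event 3: A_seq=1000 A_ack=2071 B_seq=2377 B_ack=1000
After event 4: A_seq=1000 A_ack=2071 B_seq=2564 B_ack=1000

1000 2071 2564 1000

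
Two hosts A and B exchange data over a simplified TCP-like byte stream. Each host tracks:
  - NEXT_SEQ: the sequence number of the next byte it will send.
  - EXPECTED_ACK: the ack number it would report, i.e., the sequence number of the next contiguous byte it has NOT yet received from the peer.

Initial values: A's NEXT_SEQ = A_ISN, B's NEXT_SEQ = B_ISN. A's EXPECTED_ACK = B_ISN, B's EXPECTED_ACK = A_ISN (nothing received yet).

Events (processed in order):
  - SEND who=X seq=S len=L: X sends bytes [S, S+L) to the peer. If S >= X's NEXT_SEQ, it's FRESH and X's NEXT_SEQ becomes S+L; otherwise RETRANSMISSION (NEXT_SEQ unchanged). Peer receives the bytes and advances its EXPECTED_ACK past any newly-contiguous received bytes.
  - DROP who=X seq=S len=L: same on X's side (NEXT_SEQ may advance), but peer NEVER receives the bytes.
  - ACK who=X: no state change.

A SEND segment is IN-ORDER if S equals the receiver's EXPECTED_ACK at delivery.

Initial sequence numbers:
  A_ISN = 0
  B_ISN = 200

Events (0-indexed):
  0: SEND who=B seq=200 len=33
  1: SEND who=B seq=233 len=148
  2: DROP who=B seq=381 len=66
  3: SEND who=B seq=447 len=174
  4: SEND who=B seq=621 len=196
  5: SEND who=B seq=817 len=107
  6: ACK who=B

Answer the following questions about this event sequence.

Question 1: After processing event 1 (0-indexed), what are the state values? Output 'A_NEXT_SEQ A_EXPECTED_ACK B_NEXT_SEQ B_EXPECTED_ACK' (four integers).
After event 0: A_seq=0 A_ack=233 B_seq=233 B_ack=0
After event 1: A_seq=0 A_ack=381 B_seq=381 B_ack=0

0 381 381 0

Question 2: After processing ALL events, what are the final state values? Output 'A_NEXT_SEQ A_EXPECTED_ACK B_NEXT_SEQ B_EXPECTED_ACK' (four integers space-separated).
Answer: 0 381 924 0

Derivation:
After event 0: A_seq=0 A_ack=233 B_seq=233 B_ack=0
After event 1: A_seq=0 A_ack=381 B_seq=381 B_ack=0
After event 2: A_seq=0 A_ack=381 B_seq=447 B_ack=0
After event 3: A_seq=0 A_ack=381 B_seq=621 B_ack=0
After event 4: A_seq=0 A_ack=381 B_seq=817 B_ack=0
After event 5: A_seq=0 A_ack=381 B_seq=924 B_ack=0
After event 6: A_seq=0 A_ack=381 B_seq=924 B_ack=0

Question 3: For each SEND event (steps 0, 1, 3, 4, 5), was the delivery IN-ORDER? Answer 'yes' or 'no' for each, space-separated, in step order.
Answer: yes yes no no no

Derivation:
Step 0: SEND seq=200 -> in-order
Step 1: SEND seq=233 -> in-order
Step 3: SEND seq=447 -> out-of-order
Step 4: SEND seq=621 -> out-of-order
Step 5: SEND seq=817 -> out-of-order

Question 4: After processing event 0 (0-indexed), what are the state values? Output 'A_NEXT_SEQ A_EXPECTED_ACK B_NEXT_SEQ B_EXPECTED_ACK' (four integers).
After event 0: A_seq=0 A_ack=233 B_seq=233 B_ack=0

0 233 233 0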